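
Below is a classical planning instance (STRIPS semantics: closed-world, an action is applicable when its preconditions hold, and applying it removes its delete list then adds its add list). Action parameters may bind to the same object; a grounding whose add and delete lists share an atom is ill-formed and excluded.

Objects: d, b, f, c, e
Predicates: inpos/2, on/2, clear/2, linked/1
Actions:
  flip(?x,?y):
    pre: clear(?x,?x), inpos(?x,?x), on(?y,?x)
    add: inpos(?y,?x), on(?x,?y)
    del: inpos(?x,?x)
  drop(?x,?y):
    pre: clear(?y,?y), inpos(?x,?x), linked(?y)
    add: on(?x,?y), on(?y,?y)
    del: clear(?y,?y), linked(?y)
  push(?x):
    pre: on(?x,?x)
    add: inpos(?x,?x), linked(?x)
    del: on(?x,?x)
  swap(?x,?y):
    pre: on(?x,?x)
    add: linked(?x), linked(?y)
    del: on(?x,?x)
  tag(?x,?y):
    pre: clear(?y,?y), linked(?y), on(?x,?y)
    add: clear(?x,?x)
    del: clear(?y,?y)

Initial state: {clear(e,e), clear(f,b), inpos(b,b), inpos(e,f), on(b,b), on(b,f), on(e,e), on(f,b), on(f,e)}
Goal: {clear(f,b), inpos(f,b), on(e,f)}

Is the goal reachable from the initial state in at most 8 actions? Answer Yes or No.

1. push(e)  →  {clear(e,e), clear(f,b), inpos(b,b), inpos(e,e), inpos(e,f), linked(e), on(b,b), on(b,f), on(f,b), on(f,e)}
2. flip(e,f)  →  {clear(e,e), clear(f,b), inpos(b,b), inpos(e,f), inpos(f,e), linked(e), on(b,b), on(b,f), on(e,f), on(f,b), on(f,e)}
3. swap(b,f)  →  {clear(e,e), clear(f,b), inpos(b,b), inpos(e,f), inpos(f,e), linked(b), linked(e), linked(f), on(b,f), on(e,f), on(f,b), on(f,e)}
4. tag(f,e)  →  {clear(f,b), clear(f,f), inpos(b,b), inpos(e,f), inpos(f,e), linked(b), linked(e), linked(f), on(b,f), on(e,f), on(f,b), on(f,e)}
5. tag(b,f)  →  {clear(b,b), clear(f,b), inpos(b,b), inpos(e,f), inpos(f,e), linked(b), linked(e), linked(f), on(b,f), on(e,f), on(f,b), on(f,e)}
6. flip(b,f)  →  {clear(b,b), clear(f,b), inpos(e,f), inpos(f,b), inpos(f,e), linked(b), linked(e), linked(f), on(b,f), on(e,f), on(f,b), on(f,e)}
optimal plan length = 6; 6 ≤ 8

Yes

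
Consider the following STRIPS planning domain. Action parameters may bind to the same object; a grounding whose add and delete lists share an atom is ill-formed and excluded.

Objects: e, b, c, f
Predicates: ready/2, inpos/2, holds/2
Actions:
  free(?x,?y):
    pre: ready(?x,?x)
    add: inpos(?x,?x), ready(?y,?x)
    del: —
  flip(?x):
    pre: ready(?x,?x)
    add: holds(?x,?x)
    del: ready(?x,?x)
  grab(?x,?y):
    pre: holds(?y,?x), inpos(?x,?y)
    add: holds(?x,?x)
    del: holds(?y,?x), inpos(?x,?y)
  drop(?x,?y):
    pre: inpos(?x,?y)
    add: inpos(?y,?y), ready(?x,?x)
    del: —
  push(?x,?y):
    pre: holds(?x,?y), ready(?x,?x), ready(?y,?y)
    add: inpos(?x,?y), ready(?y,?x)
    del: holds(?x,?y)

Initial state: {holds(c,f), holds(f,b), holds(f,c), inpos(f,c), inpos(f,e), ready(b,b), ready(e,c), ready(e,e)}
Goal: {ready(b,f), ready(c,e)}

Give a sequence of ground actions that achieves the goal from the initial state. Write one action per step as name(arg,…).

free(e,c); drop(f,e); free(f,b)

1. free(e,c)  →  {holds(c,f), holds(f,b), holds(f,c), inpos(e,e), inpos(f,c), inpos(f,e), ready(b,b), ready(c,e), ready(e,c), ready(e,e)}
2. drop(f,e)  →  {holds(c,f), holds(f,b), holds(f,c), inpos(e,e), inpos(f,c), inpos(f,e), ready(b,b), ready(c,e), ready(e,c), ready(e,e), ready(f,f)}
3. free(f,b)  →  {holds(c,f), holds(f,b), holds(f,c), inpos(e,e), inpos(f,c), inpos(f,e), inpos(f,f), ready(b,b), ready(b,f), ready(c,e), ready(e,c), ready(e,e), ready(f,f)}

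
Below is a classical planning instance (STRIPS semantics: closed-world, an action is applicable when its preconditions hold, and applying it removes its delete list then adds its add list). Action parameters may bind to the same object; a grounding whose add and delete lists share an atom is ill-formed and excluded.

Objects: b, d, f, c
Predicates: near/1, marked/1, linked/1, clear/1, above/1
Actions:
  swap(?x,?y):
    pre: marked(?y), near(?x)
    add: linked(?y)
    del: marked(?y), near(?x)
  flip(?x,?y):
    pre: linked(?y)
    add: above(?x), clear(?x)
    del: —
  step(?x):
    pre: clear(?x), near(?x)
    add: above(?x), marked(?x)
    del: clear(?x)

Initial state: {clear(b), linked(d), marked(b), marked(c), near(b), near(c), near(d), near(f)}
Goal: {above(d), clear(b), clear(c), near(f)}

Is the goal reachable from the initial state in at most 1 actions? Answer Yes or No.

1. flip(d,d)  →  {above(d), clear(b), clear(d), linked(d), marked(b), marked(c), near(b), near(c), near(d), near(f)}
2. flip(c,d)  →  {above(c), above(d), clear(b), clear(c), clear(d), linked(d), marked(b), marked(c), near(b), near(c), near(d), near(f)}
optimal plan length = 2; 2 > 1

No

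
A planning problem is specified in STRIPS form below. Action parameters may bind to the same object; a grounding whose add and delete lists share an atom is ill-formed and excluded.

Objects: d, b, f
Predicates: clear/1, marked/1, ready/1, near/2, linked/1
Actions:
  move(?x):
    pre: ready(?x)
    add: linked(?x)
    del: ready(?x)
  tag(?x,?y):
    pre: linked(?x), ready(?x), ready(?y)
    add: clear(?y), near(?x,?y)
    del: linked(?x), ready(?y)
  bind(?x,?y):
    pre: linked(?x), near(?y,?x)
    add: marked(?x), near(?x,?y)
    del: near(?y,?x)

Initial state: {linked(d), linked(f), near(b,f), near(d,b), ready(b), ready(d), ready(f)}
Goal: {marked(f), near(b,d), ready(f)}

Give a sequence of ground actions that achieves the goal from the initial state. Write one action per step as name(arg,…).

move(b); bind(b,d); bind(f,b)

1. move(b)  →  {linked(b), linked(d), linked(f), near(b,f), near(d,b), ready(d), ready(f)}
2. bind(b,d)  →  {linked(b), linked(d), linked(f), marked(b), near(b,d), near(b,f), ready(d), ready(f)}
3. bind(f,b)  →  {linked(b), linked(d), linked(f), marked(b), marked(f), near(b,d), near(f,b), ready(d), ready(f)}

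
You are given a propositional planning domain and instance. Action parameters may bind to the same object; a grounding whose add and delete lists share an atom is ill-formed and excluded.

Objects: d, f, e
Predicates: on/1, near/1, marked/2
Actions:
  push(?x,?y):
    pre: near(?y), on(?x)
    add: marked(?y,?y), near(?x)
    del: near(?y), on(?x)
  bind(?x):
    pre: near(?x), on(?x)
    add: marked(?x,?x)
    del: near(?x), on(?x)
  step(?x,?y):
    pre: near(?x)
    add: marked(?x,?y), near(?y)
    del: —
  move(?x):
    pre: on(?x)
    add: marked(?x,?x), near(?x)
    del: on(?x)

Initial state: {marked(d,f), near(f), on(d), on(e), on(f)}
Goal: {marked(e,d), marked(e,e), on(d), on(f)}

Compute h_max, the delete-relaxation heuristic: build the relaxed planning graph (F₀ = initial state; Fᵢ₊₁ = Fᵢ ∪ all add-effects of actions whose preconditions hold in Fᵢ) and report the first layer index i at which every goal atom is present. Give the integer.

2

F0 = init (5 atoms)
F1 = F0 ∪ {marked(d,d), marked(e,e), marked(f,d), marked(f,e), marked(f,f), near(d), near(e)}  (12 atoms)
F2 = F1 ∪ {marked(d,e), marked(e,d), marked(e,f)}  (15 atoms)
goal ⊆ F2  ⇒  h_max = 2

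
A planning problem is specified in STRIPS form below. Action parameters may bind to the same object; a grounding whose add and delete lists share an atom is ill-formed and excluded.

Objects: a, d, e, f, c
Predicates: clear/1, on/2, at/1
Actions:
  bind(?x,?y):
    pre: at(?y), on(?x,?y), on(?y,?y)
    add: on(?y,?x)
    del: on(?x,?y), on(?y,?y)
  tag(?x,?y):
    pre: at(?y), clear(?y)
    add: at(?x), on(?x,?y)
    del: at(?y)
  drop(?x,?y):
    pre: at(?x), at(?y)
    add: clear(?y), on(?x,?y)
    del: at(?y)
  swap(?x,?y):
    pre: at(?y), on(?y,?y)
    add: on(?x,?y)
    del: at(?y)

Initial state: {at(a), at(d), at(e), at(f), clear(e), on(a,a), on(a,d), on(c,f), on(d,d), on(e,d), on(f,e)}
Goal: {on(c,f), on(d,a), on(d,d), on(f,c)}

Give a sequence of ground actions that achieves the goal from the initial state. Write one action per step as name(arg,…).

1. tag(c,e)  →  {at(a), at(c), at(d), at(f), clear(e), on(a,a), on(a,d), on(c,e), on(c,f), on(d,d), on(e,d), on(f,e)}
2. drop(d,a)  →  {at(c), at(d), at(f), clear(a), clear(e), on(a,a), on(a,d), on(c,e), on(c,f), on(d,a), on(d,d), on(e,d), on(f,e)}
3. drop(f,c)  →  {at(d), at(f), clear(a), clear(c), clear(e), on(a,a), on(a,d), on(c,e), on(c,f), on(d,a), on(d,d), on(e,d), on(f,c), on(f,e)}

tag(c,e); drop(d,a); drop(f,c)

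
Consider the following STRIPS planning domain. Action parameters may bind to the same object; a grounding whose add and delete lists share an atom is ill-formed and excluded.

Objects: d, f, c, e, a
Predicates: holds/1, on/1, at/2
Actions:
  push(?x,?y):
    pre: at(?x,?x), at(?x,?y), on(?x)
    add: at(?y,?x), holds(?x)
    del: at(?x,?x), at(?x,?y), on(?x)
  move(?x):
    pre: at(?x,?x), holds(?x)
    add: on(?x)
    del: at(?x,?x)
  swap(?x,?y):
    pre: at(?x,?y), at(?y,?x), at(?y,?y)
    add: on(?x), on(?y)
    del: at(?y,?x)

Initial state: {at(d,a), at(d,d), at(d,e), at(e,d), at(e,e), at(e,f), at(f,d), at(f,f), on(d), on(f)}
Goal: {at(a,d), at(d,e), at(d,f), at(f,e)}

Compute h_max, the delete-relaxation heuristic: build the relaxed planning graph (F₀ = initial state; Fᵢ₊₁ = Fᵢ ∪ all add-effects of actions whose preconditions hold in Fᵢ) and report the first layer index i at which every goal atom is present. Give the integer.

2

F0 = init (10 atoms)
F1 = F0 ∪ {at(a,d), at(d,f), holds(d), holds(f), on(e)}  (15 atoms)
F2 = F1 ∪ {at(f,e), holds(e), on(a)}  (18 atoms)
goal ⊆ F2  ⇒  h_max = 2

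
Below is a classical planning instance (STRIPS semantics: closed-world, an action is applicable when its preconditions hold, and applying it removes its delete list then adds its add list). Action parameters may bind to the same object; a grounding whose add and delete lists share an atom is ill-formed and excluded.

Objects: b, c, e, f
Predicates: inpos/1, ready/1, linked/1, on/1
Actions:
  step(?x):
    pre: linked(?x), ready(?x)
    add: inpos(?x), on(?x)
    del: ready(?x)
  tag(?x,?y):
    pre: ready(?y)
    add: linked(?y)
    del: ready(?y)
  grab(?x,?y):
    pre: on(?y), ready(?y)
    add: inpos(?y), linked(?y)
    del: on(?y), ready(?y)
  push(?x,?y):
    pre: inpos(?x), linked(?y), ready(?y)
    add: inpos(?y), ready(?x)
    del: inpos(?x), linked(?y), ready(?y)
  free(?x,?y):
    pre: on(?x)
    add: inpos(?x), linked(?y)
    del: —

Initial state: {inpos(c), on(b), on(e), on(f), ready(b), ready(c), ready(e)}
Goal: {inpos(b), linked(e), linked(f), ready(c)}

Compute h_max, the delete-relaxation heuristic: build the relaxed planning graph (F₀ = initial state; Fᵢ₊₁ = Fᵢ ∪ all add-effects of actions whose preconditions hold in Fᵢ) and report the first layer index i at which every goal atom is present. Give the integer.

F0 = init (7 atoms)
F1 = F0 ∪ {inpos(b), inpos(e), inpos(f), linked(b), linked(c), linked(e), linked(f)}  (14 atoms)
goal ⊆ F1  ⇒  h_max = 1

1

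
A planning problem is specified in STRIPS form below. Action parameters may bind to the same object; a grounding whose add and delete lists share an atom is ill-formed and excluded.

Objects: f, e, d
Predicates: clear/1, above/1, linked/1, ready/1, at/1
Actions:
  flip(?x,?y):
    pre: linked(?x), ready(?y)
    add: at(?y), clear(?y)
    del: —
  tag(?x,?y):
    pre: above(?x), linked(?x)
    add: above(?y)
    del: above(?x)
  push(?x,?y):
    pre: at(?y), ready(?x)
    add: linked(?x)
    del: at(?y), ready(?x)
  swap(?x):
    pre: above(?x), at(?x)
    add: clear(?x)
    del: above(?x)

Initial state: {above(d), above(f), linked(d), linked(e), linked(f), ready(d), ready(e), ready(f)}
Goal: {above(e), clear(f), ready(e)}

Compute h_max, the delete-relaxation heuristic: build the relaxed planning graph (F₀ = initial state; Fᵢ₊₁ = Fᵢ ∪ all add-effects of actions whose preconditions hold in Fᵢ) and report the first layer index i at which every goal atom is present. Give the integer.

F0 = init (8 atoms)
F1 = F0 ∪ {above(e), at(d), at(e), at(f), clear(d), clear(e), clear(f)}  (15 atoms)
goal ⊆ F1  ⇒  h_max = 1

1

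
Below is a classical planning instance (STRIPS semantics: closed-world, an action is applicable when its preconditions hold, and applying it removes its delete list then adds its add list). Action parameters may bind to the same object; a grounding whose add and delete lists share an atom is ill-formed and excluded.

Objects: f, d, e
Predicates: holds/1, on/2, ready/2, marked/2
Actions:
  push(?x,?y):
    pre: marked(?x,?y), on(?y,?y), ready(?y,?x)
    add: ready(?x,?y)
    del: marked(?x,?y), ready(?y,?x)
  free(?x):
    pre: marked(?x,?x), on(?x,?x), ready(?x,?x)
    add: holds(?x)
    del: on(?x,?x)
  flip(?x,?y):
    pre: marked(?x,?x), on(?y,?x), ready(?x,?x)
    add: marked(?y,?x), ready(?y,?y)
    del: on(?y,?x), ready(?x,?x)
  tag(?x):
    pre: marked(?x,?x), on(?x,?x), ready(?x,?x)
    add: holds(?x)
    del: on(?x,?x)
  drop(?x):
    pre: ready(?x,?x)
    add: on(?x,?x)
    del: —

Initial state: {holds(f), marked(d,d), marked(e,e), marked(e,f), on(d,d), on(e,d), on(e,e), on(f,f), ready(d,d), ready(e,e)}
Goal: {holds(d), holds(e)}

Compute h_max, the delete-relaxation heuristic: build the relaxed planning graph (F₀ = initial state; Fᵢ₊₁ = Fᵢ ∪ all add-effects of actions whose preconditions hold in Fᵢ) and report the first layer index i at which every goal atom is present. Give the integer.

F0 = init (10 atoms)
F1 = F0 ∪ {holds(d), holds(e), marked(e,d)}  (13 atoms)
goal ⊆ F1  ⇒  h_max = 1

1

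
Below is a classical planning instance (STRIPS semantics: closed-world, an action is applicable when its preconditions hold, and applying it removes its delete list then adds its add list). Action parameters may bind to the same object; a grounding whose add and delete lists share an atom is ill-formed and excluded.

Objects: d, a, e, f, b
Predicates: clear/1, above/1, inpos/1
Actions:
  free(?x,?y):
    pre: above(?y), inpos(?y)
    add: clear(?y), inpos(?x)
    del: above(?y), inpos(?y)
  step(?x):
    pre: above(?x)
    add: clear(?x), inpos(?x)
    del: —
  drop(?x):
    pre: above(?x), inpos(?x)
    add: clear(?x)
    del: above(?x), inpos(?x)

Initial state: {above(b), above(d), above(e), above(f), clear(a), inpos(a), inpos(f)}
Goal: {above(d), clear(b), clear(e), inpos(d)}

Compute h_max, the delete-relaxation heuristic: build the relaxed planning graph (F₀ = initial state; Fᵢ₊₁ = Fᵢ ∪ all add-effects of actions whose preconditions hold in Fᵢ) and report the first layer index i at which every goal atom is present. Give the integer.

1

F0 = init (7 atoms)
F1 = F0 ∪ {clear(b), clear(d), clear(e), clear(f), inpos(b), inpos(d), inpos(e)}  (14 atoms)
goal ⊆ F1  ⇒  h_max = 1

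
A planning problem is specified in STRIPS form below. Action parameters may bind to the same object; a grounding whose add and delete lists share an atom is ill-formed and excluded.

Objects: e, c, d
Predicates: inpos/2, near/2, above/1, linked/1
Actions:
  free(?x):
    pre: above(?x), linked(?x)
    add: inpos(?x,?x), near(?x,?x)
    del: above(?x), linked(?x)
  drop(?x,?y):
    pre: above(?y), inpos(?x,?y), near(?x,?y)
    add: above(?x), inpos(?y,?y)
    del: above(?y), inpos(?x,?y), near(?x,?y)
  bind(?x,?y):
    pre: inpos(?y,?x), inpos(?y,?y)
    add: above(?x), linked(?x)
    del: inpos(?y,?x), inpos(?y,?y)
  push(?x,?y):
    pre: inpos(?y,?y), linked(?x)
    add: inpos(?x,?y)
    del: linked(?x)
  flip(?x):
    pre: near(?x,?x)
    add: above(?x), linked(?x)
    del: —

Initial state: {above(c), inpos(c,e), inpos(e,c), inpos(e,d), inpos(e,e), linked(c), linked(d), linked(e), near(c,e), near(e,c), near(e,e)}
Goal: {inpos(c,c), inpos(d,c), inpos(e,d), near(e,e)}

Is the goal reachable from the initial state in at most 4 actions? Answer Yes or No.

1. free(c)  →  {inpos(c,c), inpos(c,e), inpos(e,c), inpos(e,d), inpos(e,e), linked(d), linked(e), near(c,c), near(c,e), near(e,c), near(e,e)}
2. push(d,c)  →  {inpos(c,c), inpos(c,e), inpos(d,c), inpos(e,c), inpos(e,d), inpos(e,e), linked(e), near(c,c), near(c,e), near(e,c), near(e,e)}
optimal plan length = 2; 2 ≤ 4

Yes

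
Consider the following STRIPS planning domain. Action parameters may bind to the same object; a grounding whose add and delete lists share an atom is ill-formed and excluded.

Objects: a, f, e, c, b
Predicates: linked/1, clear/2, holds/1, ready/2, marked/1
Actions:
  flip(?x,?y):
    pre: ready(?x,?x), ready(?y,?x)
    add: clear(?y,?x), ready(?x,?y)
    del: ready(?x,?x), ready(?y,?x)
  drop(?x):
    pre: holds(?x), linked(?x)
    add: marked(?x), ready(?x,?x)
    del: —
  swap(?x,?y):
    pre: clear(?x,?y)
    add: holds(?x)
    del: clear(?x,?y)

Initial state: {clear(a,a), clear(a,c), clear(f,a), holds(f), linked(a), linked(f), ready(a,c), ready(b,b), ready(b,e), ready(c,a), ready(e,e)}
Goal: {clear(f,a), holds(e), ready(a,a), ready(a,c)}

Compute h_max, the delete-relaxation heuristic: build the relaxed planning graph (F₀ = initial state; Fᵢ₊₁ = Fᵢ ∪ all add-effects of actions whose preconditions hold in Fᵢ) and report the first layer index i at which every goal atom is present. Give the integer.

F0 = init (11 atoms)
F1 = F0 ∪ {clear(b,e), holds(a), marked(f), ready(e,b), ready(f,f)}  (16 atoms)
F2 = F1 ∪ {clear(e,b), holds(b), marked(a), ready(a,a)}  (20 atoms)
F3 = F2 ∪ {clear(c,a), holds(e)}  (22 atoms)
goal ⊆ F3  ⇒  h_max = 3

3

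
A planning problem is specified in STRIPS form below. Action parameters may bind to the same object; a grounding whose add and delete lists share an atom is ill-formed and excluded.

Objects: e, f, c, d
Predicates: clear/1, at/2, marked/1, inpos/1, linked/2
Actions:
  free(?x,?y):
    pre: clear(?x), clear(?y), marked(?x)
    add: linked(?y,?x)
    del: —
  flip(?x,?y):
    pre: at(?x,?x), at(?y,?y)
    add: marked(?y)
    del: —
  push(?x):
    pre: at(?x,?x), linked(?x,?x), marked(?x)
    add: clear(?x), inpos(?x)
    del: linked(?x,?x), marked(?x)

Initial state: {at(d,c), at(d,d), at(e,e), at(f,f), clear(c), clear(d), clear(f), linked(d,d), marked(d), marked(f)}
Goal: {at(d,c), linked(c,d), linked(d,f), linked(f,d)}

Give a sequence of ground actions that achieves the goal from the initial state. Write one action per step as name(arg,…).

1. free(f,d)  →  {at(d,c), at(d,d), at(e,e), at(f,f), clear(c), clear(d), clear(f), linked(d,d), linked(d,f), marked(d), marked(f)}
2. free(d,f)  →  {at(d,c), at(d,d), at(e,e), at(f,f), clear(c), clear(d), clear(f), linked(d,d), linked(d,f), linked(f,d), marked(d), marked(f)}
3. free(d,c)  →  {at(d,c), at(d,d), at(e,e), at(f,f), clear(c), clear(d), clear(f), linked(c,d), linked(d,d), linked(d,f), linked(f,d), marked(d), marked(f)}

free(f,d); free(d,f); free(d,c)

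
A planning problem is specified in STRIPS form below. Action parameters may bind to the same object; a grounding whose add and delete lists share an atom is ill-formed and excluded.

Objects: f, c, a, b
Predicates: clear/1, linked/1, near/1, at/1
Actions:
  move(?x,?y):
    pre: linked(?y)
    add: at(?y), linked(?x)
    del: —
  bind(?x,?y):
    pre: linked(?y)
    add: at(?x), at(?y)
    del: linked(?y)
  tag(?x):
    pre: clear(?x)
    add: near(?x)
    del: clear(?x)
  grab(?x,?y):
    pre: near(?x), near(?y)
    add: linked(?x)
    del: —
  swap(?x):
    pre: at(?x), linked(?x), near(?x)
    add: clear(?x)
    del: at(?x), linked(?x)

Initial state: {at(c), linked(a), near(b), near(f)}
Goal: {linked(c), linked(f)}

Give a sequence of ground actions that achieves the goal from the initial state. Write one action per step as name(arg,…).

1. move(f,a)  →  {at(a), at(c), linked(a), linked(f), near(b), near(f)}
2. move(c,f)  →  {at(a), at(c), at(f), linked(a), linked(c), linked(f), near(b), near(f)}

move(f,a); move(c,f)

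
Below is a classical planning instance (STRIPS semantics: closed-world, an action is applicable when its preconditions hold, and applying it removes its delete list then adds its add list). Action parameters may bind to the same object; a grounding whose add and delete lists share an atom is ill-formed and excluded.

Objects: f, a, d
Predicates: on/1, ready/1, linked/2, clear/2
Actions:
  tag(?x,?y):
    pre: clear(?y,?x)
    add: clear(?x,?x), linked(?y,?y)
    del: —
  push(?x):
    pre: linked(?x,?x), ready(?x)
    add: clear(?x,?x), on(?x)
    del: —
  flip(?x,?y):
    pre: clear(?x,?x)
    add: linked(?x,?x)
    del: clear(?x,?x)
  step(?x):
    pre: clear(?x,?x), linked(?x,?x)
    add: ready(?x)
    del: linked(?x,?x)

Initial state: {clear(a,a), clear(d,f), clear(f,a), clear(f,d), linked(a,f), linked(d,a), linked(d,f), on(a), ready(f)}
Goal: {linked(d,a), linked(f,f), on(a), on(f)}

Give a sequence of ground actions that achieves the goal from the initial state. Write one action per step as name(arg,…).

1. tag(a,f)  →  {clear(a,a), clear(d,f), clear(f,a), clear(f,d), linked(a,f), linked(d,a), linked(d,f), linked(f,f), on(a), ready(f)}
2. push(f)  →  {clear(a,a), clear(d,f), clear(f,a), clear(f,d), clear(f,f), linked(a,f), linked(d,a), linked(d,f), linked(f,f), on(a), on(f), ready(f)}

tag(a,f); push(f)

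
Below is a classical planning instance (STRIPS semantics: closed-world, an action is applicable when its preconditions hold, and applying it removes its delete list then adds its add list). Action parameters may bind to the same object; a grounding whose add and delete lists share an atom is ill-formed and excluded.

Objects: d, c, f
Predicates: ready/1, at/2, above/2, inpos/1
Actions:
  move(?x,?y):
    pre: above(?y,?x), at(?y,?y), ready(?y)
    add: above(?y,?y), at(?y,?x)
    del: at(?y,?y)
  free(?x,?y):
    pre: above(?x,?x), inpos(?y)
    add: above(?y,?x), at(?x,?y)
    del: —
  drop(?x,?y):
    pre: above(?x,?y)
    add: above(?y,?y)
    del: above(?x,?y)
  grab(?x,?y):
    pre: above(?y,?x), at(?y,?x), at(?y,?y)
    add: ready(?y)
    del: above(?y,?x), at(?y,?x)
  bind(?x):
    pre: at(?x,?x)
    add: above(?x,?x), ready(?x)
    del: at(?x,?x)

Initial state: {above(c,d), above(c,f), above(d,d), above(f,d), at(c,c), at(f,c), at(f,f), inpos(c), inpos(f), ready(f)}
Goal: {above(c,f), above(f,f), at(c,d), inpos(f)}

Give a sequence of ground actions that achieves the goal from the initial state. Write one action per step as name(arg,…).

1. move(d,f)  →  {above(c,d), above(c,f), above(d,d), above(f,d), above(f,f), at(c,c), at(f,c), at(f,d), inpos(c), inpos(f), ready(f)}
2. bind(c)  →  {above(c,c), above(c,d), above(c,f), above(d,d), above(f,d), above(f,f), at(f,c), at(f,d), inpos(c), inpos(f), ready(c), ready(f)}
3. free(c,c)  →  {above(c,c), above(c,d), above(c,f), above(d,d), above(f,d), above(f,f), at(c,c), at(f,c), at(f,d), inpos(c), inpos(f), ready(c), ready(f)}
4. move(d,c)  →  {above(c,c), above(c,d), above(c,f), above(d,d), above(f,d), above(f,f), at(c,d), at(f,c), at(f,d), inpos(c), inpos(f), ready(c), ready(f)}

move(d,f); bind(c); free(c,c); move(d,c)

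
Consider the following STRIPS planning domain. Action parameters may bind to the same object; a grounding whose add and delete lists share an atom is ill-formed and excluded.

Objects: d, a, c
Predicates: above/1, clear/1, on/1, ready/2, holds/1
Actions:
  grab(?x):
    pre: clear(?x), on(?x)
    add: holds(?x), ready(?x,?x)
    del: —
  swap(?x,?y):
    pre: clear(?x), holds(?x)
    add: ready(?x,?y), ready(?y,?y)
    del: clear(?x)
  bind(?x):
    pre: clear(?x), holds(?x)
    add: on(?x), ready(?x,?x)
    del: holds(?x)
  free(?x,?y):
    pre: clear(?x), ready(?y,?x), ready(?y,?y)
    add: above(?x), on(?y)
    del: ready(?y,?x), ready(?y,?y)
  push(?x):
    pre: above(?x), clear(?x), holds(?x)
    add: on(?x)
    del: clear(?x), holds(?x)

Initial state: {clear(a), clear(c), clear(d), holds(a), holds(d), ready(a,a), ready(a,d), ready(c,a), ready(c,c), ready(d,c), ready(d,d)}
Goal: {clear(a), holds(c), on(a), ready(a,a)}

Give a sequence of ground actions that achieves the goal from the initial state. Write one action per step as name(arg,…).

1. bind(a)  →  {clear(a), clear(c), clear(d), holds(d), on(a), ready(a,a), ready(a,d), ready(c,a), ready(c,c), ready(d,c), ready(d,d)}
2. free(a,c)  →  {above(a), clear(a), clear(c), clear(d), holds(d), on(a), on(c), ready(a,a), ready(a,d), ready(d,c), ready(d,d)}
3. grab(c)  →  {above(a), clear(a), clear(c), clear(d), holds(c), holds(d), on(a), on(c), ready(a,a), ready(a,d), ready(c,c), ready(d,c), ready(d,d)}

bind(a); free(a,c); grab(c)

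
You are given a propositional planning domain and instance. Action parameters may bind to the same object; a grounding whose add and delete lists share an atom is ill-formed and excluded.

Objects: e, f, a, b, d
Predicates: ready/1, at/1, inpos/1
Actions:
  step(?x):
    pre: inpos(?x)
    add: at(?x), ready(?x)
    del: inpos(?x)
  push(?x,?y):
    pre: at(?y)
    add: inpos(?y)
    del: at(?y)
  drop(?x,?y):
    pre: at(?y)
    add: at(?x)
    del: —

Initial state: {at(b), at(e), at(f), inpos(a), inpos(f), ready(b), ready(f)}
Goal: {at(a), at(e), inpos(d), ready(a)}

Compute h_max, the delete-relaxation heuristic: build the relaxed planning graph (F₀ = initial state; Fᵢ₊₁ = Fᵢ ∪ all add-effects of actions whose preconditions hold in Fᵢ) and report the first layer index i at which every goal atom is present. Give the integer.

F0 = init (7 atoms)
F1 = F0 ∪ {at(a), at(d), inpos(b), inpos(e), ready(a)}  (12 atoms)
F2 = F1 ∪ {inpos(d), ready(e)}  (14 atoms)
goal ⊆ F2  ⇒  h_max = 2

2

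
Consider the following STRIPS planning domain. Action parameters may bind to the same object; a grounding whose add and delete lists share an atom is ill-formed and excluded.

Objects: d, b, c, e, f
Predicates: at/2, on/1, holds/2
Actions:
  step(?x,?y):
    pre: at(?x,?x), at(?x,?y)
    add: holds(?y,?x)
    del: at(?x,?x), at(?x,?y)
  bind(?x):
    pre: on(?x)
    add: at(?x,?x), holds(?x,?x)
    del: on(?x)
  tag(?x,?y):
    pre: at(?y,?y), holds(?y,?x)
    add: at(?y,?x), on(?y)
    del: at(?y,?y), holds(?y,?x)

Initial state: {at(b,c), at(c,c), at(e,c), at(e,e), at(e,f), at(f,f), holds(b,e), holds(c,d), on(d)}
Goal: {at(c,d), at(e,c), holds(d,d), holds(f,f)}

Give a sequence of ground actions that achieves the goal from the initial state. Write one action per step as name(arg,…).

1. step(f,f)  →  {at(b,c), at(c,c), at(e,c), at(e,e), at(e,f), holds(b,e), holds(c,d), holds(f,f), on(d)}
2. bind(d)  →  {at(b,c), at(c,c), at(d,d), at(e,c), at(e,e), at(e,f), holds(b,e), holds(c,d), holds(d,d), holds(f,f)}
3. tag(d,c)  →  {at(b,c), at(c,d), at(d,d), at(e,c), at(e,e), at(e,f), holds(b,e), holds(d,d), holds(f,f), on(c)}

step(f,f); bind(d); tag(d,c)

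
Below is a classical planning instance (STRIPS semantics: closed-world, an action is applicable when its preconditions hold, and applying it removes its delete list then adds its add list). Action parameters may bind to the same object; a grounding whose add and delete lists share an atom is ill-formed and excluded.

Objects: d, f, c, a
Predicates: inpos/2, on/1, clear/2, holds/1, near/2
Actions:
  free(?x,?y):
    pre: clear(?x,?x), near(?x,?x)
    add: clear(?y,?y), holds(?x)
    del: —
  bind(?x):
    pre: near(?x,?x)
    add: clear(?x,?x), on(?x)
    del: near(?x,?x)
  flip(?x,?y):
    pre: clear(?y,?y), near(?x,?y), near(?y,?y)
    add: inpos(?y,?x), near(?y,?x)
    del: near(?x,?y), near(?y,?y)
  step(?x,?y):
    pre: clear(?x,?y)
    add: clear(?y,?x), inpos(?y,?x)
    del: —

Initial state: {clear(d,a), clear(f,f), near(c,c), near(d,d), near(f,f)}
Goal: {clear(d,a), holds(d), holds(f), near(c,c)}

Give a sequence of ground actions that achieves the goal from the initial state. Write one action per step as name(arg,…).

1. free(f,d)  →  {clear(d,a), clear(d,d), clear(f,f), holds(f), near(c,c), near(d,d), near(f,f)}
2. free(d,d)  →  {clear(d,a), clear(d,d), clear(f,f), holds(d), holds(f), near(c,c), near(d,d), near(f,f)}

free(f,d); free(d,d)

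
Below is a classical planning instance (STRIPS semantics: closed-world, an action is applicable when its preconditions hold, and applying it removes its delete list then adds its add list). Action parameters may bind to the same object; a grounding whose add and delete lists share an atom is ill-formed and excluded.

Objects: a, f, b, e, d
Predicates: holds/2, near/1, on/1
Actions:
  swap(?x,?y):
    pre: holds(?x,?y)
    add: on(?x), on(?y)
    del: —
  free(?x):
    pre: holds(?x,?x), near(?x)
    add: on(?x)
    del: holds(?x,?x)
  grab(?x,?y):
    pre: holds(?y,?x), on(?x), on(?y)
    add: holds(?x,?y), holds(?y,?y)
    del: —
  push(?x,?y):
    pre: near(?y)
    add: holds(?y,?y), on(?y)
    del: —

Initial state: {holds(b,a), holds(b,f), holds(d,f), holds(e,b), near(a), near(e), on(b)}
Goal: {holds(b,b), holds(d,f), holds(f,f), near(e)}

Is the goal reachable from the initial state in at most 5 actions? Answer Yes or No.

1. swap(b,f)  →  {holds(b,a), holds(b,f), holds(d,f), holds(e,b), near(a), near(e), on(b), on(f)}
2. grab(f,b)  →  {holds(b,a), holds(b,b), holds(b,f), holds(d,f), holds(e,b), holds(f,b), near(a), near(e), on(b), on(f)}
3. grab(b,f)  →  {holds(b,a), holds(b,b), holds(b,f), holds(d,f), holds(e,b), holds(f,b), holds(f,f), near(a), near(e), on(b), on(f)}
optimal plan length = 3; 3 ≤ 5

Yes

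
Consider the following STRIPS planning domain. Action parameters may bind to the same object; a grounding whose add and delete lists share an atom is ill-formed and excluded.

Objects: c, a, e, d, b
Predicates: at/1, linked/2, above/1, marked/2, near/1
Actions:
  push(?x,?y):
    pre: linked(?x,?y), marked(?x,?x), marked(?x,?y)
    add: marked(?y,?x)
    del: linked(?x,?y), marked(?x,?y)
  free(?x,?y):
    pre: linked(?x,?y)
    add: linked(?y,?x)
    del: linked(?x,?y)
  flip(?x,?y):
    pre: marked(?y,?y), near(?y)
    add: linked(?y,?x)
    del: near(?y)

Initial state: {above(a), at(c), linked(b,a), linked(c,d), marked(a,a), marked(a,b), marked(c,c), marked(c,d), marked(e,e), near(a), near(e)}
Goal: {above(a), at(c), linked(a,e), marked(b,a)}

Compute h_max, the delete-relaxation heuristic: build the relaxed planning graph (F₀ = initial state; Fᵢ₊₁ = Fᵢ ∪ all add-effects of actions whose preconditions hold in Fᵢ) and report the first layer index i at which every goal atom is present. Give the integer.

F0 = init (11 atoms)
F1 = F0 ∪ {linked(a,a), linked(a,b), linked(a,c), linked(a,d), linked(a,e), linked(d,c), linked(e,a), linked(e,b), linked(e,c), linked(e,d), linked(e,e), marked(d,c)}  (23 atoms)
F2 = F1 ∪ {linked(b,e), linked(c,a), linked(c,e), linked(d,a), linked(d,e), marked(b,a)}  (29 atoms)
goal ⊆ F2  ⇒  h_max = 2

2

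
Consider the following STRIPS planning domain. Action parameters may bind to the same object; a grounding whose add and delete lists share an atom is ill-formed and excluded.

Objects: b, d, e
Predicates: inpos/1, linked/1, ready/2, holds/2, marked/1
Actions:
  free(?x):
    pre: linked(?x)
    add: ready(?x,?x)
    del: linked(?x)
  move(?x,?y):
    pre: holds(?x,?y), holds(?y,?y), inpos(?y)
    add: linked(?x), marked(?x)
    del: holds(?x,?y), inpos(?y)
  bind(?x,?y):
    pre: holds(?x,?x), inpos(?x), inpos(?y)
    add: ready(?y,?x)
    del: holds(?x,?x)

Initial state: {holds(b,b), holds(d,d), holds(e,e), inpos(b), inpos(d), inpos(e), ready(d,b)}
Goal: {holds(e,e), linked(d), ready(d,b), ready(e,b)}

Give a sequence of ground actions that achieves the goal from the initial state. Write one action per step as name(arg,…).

move(d,d); bind(b,e)

1. move(d,d)  →  {holds(b,b), holds(e,e), inpos(b), inpos(e), linked(d), marked(d), ready(d,b)}
2. bind(b,e)  →  {holds(e,e), inpos(b), inpos(e), linked(d), marked(d), ready(d,b), ready(e,b)}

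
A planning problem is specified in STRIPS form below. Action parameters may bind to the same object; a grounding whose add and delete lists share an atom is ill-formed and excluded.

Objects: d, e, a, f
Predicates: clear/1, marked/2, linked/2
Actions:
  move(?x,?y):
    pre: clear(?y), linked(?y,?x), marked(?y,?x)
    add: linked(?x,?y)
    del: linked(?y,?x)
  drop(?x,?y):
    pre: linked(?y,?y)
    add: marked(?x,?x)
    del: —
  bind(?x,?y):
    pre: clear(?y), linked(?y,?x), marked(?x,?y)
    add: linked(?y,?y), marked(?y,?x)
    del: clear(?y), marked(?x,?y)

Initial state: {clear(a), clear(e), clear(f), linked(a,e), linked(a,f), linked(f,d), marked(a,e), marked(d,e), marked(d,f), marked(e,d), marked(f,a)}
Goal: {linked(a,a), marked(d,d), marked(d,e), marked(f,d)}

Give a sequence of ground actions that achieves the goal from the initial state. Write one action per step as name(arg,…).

bind(d,f); drop(d,f); bind(f,a)

1. bind(d,f)  →  {clear(a), clear(e), linked(a,e), linked(a,f), linked(f,d), linked(f,f), marked(a,e), marked(d,e), marked(e,d), marked(f,a), marked(f,d)}
2. drop(d,f)  →  {clear(a), clear(e), linked(a,e), linked(a,f), linked(f,d), linked(f,f), marked(a,e), marked(d,d), marked(d,e), marked(e,d), marked(f,a), marked(f,d)}
3. bind(f,a)  →  {clear(e), linked(a,a), linked(a,e), linked(a,f), linked(f,d), linked(f,f), marked(a,e), marked(a,f), marked(d,d), marked(d,e), marked(e,d), marked(f,d)}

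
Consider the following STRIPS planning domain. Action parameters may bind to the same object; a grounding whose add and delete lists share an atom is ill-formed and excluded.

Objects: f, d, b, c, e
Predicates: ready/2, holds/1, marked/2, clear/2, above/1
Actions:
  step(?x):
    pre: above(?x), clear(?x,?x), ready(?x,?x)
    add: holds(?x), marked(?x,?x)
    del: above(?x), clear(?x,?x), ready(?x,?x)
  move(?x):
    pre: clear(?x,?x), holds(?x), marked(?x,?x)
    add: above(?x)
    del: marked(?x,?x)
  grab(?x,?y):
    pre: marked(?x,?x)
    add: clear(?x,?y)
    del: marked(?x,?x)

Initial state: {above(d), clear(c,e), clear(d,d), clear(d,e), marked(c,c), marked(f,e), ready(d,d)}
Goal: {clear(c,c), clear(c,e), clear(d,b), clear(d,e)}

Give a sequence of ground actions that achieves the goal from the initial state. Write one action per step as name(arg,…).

1. step(d)  →  {clear(c,e), clear(d,e), holds(d), marked(c,c), marked(d,d), marked(f,e)}
2. grab(d,b)  →  {clear(c,e), clear(d,b), clear(d,e), holds(d), marked(c,c), marked(f,e)}
3. grab(c,c)  →  {clear(c,c), clear(c,e), clear(d,b), clear(d,e), holds(d), marked(f,e)}

step(d); grab(d,b); grab(c,c)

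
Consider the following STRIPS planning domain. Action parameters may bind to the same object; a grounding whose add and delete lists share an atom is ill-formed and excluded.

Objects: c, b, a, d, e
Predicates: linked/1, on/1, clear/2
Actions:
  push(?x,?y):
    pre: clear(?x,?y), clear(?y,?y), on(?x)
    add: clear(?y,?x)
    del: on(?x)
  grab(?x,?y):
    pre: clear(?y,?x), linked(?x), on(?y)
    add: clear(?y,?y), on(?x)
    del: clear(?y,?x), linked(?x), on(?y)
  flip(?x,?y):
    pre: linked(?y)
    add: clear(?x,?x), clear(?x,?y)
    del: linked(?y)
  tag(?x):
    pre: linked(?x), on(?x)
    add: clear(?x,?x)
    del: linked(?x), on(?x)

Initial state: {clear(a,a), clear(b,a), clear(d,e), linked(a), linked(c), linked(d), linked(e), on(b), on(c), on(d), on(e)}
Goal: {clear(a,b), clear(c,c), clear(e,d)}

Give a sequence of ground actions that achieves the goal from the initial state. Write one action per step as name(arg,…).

push(b,a); flip(c,c); flip(e,d)

1. push(b,a)  →  {clear(a,a), clear(a,b), clear(b,a), clear(d,e), linked(a), linked(c), linked(d), linked(e), on(c), on(d), on(e)}
2. flip(c,c)  →  {clear(a,a), clear(a,b), clear(b,a), clear(c,c), clear(d,e), linked(a), linked(d), linked(e), on(c), on(d), on(e)}
3. flip(e,d)  →  {clear(a,a), clear(a,b), clear(b,a), clear(c,c), clear(d,e), clear(e,d), clear(e,e), linked(a), linked(e), on(c), on(d), on(e)}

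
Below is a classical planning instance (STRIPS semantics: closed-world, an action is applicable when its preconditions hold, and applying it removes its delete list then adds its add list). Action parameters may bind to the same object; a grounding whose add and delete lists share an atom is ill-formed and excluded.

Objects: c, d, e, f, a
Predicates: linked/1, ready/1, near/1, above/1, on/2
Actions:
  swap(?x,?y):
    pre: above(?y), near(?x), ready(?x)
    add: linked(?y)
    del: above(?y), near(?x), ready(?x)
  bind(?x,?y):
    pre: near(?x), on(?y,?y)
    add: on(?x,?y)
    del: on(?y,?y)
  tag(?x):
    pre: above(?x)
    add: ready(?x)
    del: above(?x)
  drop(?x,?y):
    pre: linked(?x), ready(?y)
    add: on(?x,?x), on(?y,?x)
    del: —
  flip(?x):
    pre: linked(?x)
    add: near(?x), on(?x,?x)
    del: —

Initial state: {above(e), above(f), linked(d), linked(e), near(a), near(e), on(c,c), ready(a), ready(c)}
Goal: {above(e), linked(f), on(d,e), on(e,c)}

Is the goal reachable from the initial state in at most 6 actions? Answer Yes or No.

Yes

1. swap(a,f)  →  {above(e), linked(d), linked(e), linked(f), near(e), on(c,c), ready(c)}
2. bind(e,c)  →  {above(e), linked(d), linked(e), linked(f), near(e), on(e,c), ready(c)}
3. drop(e,c)  →  {above(e), linked(d), linked(e), linked(f), near(e), on(c,e), on(e,c), on(e,e), ready(c)}
4. flip(d)  →  {above(e), linked(d), linked(e), linked(f), near(d), near(e), on(c,e), on(d,d), on(e,c), on(e,e), ready(c)}
5. bind(d,e)  →  {above(e), linked(d), linked(e), linked(f), near(d), near(e), on(c,e), on(d,d), on(d,e), on(e,c), ready(c)}
optimal plan length = 5; 5 ≤ 6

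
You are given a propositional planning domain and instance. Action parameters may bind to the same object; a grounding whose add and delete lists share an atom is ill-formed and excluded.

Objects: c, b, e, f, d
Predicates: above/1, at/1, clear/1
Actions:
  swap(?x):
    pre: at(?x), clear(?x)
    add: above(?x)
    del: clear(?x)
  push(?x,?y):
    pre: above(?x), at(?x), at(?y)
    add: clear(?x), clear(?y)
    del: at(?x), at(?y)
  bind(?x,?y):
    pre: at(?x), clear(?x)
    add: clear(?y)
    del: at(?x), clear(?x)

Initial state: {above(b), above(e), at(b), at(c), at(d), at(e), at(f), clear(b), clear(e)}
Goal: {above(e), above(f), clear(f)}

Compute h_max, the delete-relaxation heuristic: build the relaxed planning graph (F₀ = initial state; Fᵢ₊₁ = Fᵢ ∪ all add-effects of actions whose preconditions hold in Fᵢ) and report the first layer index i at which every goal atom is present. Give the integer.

2

F0 = init (9 atoms)
F1 = F0 ∪ {clear(c), clear(d), clear(f)}  (12 atoms)
F2 = F1 ∪ {above(c), above(d), above(f)}  (15 atoms)
goal ⊆ F2  ⇒  h_max = 2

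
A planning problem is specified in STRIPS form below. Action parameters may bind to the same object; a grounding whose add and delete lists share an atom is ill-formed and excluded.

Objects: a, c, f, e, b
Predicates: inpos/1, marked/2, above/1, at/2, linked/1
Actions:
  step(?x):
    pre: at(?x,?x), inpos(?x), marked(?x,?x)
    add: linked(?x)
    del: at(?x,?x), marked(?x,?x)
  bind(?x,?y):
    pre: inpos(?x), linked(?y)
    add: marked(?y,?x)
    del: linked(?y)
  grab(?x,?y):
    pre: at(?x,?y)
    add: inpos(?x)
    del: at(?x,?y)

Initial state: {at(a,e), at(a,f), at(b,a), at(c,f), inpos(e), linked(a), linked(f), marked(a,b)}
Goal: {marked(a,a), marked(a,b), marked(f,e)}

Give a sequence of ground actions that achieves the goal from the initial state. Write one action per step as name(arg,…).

1. bind(e,f)  →  {at(a,e), at(a,f), at(b,a), at(c,f), inpos(e), linked(a), marked(a,b), marked(f,e)}
2. grab(a,f)  →  {at(a,e), at(b,a), at(c,f), inpos(a), inpos(e), linked(a), marked(a,b), marked(f,e)}
3. bind(a,a)  →  {at(a,e), at(b,a), at(c,f), inpos(a), inpos(e), marked(a,a), marked(a,b), marked(f,e)}

bind(e,f); grab(a,f); bind(a,a)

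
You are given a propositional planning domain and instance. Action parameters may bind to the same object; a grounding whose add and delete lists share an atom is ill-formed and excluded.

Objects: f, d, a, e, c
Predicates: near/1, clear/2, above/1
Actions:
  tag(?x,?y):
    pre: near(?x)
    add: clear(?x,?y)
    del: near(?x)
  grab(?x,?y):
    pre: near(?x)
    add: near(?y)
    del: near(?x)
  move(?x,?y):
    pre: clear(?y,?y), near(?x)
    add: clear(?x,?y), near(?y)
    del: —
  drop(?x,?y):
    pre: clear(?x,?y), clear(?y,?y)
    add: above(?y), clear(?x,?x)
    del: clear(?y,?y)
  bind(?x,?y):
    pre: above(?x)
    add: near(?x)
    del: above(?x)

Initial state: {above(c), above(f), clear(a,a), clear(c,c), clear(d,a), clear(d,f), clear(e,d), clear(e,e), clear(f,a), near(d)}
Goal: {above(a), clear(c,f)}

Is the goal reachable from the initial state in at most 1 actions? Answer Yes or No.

No

1. grab(d,c)  →  {above(c), above(f), clear(a,a), clear(c,c), clear(d,a), clear(d,f), clear(e,d), clear(e,e), clear(f,a), near(c)}
2. tag(c,f)  →  {above(c), above(f), clear(a,a), clear(c,c), clear(c,f), clear(d,a), clear(d,f), clear(e,d), clear(e,e), clear(f,a)}
3. drop(f,a)  →  {above(a), above(c), above(f), clear(c,c), clear(c,f), clear(d,a), clear(d,f), clear(e,d), clear(e,e), clear(f,a), clear(f,f)}
optimal plan length = 3; 3 > 1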